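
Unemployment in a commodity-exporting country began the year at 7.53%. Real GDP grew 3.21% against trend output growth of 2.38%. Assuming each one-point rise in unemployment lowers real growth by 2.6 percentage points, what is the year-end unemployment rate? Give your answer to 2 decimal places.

Growth-rate Okun's law: g_Y = g_Y* - β × Δu, so Δu = (g_Y* - g_Y)/β.
Δu = (2.38 - 3.21)/2.6 = -0.83/2.6 = -0.32 percentage points.
Year-end unemployment = 7.53 - 0.32 = 7.21%.

7.21%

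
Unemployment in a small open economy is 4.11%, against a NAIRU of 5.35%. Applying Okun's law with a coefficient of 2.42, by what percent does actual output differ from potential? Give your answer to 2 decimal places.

3.00%

The unemployment gap is 4.11 - 5.35 = -1.24 percentage points.
Okun's law gives an output gap of -2.42 × (-1.24) = 3.0008%, i.e. 3.00% above potential.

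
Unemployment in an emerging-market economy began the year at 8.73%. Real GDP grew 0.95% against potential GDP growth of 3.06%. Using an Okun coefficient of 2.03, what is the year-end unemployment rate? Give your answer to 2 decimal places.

Growth-rate Okun's law: g_Y = g_Y* - β × Δu, so Δu = (g_Y* - g_Y)/β.
Δu = (3.06 - 0.95)/2.03 = 2.11/2.03 = 1.04 percentage points.
Year-end unemployment = 8.73 + 1.04 = 9.77%.

9.77%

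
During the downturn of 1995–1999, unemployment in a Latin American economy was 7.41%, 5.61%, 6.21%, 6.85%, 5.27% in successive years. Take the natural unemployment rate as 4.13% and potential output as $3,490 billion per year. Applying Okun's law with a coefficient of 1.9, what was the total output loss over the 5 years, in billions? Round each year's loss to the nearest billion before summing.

Year 1995: gap = -1.9 × (7.41 - 4.13) = -6.232%, loss ≈ 3490 × 6.232/100 ≈ 217.
Year 1996: gap = -1.9 × (5.61 - 4.13) = -2.812%, loss ≈ 3490 × 2.812/100 ≈ 98.
Year 1997: gap = -1.9 × (6.21 - 4.13) = -3.952%, loss ≈ 3490 × 3.952/100 ≈ 138.
Year 1998: gap = -1.9 × (6.85 - 4.13) = -5.168%, loss ≈ 3490 × 5.168/100 ≈ 180.
Year 1999: gap = -1.9 × (5.27 - 4.13) = -2.166%, loss ≈ 3490 × 2.166/100 ≈ 76.
Total lost output = 217 + 98 + 138 + 180 + 76 = 709 billion.

$709 billion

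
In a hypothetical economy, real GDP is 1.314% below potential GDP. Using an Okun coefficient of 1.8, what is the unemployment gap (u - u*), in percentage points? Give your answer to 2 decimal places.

Okun's law: output gap = -β × (u - u*), so u - u* = -(output gap)/β.
u - u* = -(-1.314)/1.8 = 0.73 percentage points.

0.73 percentage points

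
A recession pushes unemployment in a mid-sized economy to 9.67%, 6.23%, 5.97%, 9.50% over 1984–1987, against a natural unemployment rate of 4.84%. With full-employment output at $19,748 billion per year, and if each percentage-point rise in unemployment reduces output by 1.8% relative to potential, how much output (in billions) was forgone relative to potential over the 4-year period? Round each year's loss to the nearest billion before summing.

$4,269 billion

Year 1984: gap = -1.8 × (9.67 - 4.84) = -8.694%, loss ≈ 19748 × 8.694/100 ≈ 1717.
Year 1985: gap = -1.8 × (6.23 - 4.84) = -2.502%, loss ≈ 19748 × 2.502/100 ≈ 494.
Year 1986: gap = -1.8 × (5.97 - 4.84) = -2.034%, loss ≈ 19748 × 2.034/100 ≈ 402.
Year 1987: gap = -1.8 × (9.5 - 4.84) = -8.388%, loss ≈ 19748 × 8.388/100 ≈ 1656.
Total lost output = 1717 + 494 + 402 + 1656 = 4269 billion.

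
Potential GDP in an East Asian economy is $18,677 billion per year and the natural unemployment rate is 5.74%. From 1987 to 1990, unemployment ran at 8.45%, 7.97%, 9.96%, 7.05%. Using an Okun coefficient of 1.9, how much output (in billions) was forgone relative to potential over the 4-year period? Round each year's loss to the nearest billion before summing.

Year 1987: gap = -1.9 × (8.45 - 5.74) = -5.149%, loss ≈ 18677 × 5.149/100 ≈ 962.
Year 1988: gap = -1.9 × (7.97 - 5.74) = -4.237%, loss ≈ 18677 × 4.237/100 ≈ 791.
Year 1989: gap = -1.9 × (9.96 - 5.74) = -8.018%, loss ≈ 18677 × 8.018/100 ≈ 1498.
Year 1990: gap = -1.9 × (7.05 - 5.74) = -2.489%, loss ≈ 18677 × 2.489/100 ≈ 465.
Total lost output = 962 + 791 + 1498 + 465 = 3716 billion.

$3,716 billion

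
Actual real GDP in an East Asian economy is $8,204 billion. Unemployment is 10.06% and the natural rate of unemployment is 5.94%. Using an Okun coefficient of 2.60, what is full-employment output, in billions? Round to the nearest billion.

$9,188 billion

Unemployment gap = 10.06 - 5.94 = 4.12 points, so output gap = -2.6 × 4.12 = -10.712%.
Since Y = Y* × (1 + gap/100), Y* = 8204/0.89288 ≈ 9188 billion.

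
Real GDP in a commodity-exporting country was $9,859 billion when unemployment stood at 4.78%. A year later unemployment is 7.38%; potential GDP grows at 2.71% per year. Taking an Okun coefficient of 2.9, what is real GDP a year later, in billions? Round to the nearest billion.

$9,383 billion

Δu = 7.38 - 4.78 = 2.6 points.
Okun's law (growth form): g_Y = g_Y* - β × Δu = 2.71 - 2.9 × (2.60) = 2.71 - 7.54 = -4.83%.
Real GDP in the next year = 9859 × (1 - 4.83/100) = 9859 × 0.9517 ≈ 9383 billion.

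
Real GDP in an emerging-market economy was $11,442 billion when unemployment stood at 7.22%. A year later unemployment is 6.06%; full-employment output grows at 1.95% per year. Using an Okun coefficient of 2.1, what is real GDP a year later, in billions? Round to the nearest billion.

Δu = 6.06 - 7.22 = -1.16 points.
Okun's law (growth form): g_Y = g_Y* - β × Δu = 1.95 - 2.1 × (-1.16) = 1.95 + 2.436 = 4.386%.
Real GDP in the next year = 11442 × (1 + 4.386/100) = 11442 × 1.04386 ≈ 11944 billion.

$11,944 billion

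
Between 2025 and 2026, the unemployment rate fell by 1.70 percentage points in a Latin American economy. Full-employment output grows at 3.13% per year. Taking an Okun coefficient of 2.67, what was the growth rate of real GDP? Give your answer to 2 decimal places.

Growth-rate Okun's law: g_Y = g_Y* - β × Δu.
g_Y = 3.13 - 2.67 × (-1.70) = 3.13 + 4.539 = 7.669%, i.e. 7.67% to 2 d.p.

7.67%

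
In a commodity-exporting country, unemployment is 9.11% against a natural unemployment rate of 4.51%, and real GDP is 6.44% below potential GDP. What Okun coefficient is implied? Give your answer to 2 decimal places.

β ≈ 1.40

Okun's law: output gap = -β × (u - u*).
-6.44 = -β × (9.11 - 4.51) = -β × 4.6, so β = 6.44/4.6 = 1.40.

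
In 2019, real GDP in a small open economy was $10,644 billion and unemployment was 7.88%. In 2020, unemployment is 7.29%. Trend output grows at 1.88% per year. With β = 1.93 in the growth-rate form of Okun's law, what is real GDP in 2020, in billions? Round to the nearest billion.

Δu = 7.29 - 7.88 = -0.59 points.
Okun's law (growth form): g_Y = g_Y* - β × Δu = 1.88 - 1.93 × (-0.59) = 1.88 + 1.1387 = 3.0187%.
Real GDP in the next year = 10644 × (1 + 3.0187/100) = 10644 × 1.030187 ≈ 10965 billion.

$10,965 billion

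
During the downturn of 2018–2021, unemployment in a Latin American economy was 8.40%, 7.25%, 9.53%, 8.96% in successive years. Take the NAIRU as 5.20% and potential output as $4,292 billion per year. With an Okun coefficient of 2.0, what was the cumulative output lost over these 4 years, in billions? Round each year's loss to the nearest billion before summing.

$1,146 billion

Year 2018: gap = -2.0 × (8.4 - 5.2) = -6.4%, loss ≈ 4292 × 6.4/100 ≈ 275.
Year 2019: gap = -2.0 × (7.25 - 5.2) = -4.1%, loss ≈ 4292 × 4.1/100 ≈ 176.
Year 2020: gap = -2.0 × (9.53 - 5.2) = -8.66%, loss ≈ 4292 × 8.66/100 ≈ 372.
Year 2021: gap = -2.0 × (8.96 - 5.2) = -7.52%, loss ≈ 4292 × 7.52/100 ≈ 323.
Total lost output = 275 + 176 + 372 + 323 = 1146 billion.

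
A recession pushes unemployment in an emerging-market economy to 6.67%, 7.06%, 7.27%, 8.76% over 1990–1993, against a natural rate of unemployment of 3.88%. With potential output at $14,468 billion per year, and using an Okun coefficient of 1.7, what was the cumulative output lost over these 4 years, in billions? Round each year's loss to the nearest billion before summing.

Year 1990: gap = -1.7 × (6.67 - 3.88) = -4.743%, loss ≈ 14468 × 4.743/100 ≈ 686.
Year 1991: gap = -1.7 × (7.06 - 3.88) = -5.406%, loss ≈ 14468 × 5.406/100 ≈ 782.
Year 1992: gap = -1.7 × (7.27 - 3.88) = -5.763%, loss ≈ 14468 × 5.763/100 ≈ 834.
Year 1993: gap = -1.7 × (8.76 - 3.88) = -8.296%, loss ≈ 14468 × 8.296/100 ≈ 1200.
Total lost output = 686 + 782 + 834 + 1200 = 3502 billion.

$3,502 billion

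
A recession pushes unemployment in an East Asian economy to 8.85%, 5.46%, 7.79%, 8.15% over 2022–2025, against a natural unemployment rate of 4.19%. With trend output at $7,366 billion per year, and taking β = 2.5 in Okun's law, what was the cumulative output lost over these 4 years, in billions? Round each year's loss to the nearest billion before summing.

$2,484 billion

Year 2022: gap = -2.5 × (8.85 - 4.19) = -11.65%, loss ≈ 7366 × 11.65/100 ≈ 858.
Year 2023: gap = -2.5 × (5.46 - 4.19) = -3.175%, loss ≈ 7366 × 3.175/100 ≈ 234.
Year 2024: gap = -2.5 × (7.79 - 4.19) = -9%, loss ≈ 7366 × 9/100 ≈ 663.
Year 2025: gap = -2.5 × (8.15 - 4.19) = -9.9%, loss ≈ 7366 × 9.9/100 ≈ 729.
Total lost output = 858 + 234 + 663 + 729 = 2484 billion.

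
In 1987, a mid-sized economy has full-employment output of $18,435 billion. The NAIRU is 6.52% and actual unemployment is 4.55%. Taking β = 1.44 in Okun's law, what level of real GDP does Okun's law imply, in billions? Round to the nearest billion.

$18,958 billion

Unemployment gap = 4.55 - 6.52 = -1.97 points, so the output gap is -1.44 × (-1.97) = 2.8368%.
Actual GDP = 18435 × (1 + 2.8368/100) = 18435 × 1.028368 ≈ 18958 billion.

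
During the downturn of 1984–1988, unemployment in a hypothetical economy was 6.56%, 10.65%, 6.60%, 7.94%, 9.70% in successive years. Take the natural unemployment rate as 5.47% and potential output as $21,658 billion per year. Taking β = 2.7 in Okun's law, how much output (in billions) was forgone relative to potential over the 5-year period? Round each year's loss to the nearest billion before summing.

Year 1984: gap = -2.7 × (6.56 - 5.47) = -2.943%, loss ≈ 21658 × 2.943/100 ≈ 637.
Year 1985: gap = -2.7 × (10.65 - 5.47) = -13.986%, loss ≈ 21658 × 13.986/100 ≈ 3029.
Year 1986: gap = -2.7 × (6.6 - 5.47) = -3.051%, loss ≈ 21658 × 3.051/100 ≈ 661.
Year 1987: gap = -2.7 × (7.94 - 5.47) = -6.669%, loss ≈ 21658 × 6.669/100 ≈ 1444.
Year 1988: gap = -2.7 × (9.7 - 5.47) = -11.421%, loss ≈ 21658 × 11.421/100 ≈ 2474.
Total lost output = 637 + 3029 + 661 + 1444 + 2474 = 8245 billion.

$8,245 billion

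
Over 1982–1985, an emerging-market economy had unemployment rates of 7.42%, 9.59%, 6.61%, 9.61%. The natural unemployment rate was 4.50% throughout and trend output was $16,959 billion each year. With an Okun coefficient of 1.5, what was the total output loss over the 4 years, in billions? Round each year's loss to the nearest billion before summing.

Year 1982: gap = -1.5 × (7.42 - 4.5) = -4.38%, loss ≈ 16959 × 4.38/100 ≈ 743.
Year 1983: gap = -1.5 × (9.59 - 4.5) = -7.635%, loss ≈ 16959 × 7.635/100 ≈ 1295.
Year 1984: gap = -1.5 × (6.61 - 4.5) = -3.165%, loss ≈ 16959 × 3.165/100 ≈ 537.
Year 1985: gap = -1.5 × (9.61 - 4.5) = -7.665%, loss ≈ 16959 × 7.665/100 ≈ 1300.
Total lost output = 743 + 1295 + 537 + 1300 = 3875 billion.

$3,875 billion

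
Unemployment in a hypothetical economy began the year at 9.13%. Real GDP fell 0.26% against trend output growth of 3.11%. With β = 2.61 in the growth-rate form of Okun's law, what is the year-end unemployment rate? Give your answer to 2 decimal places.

10.42%

Growth-rate Okun's law: g_Y = g_Y* - β × Δu, so Δu = (g_Y* - g_Y)/β.
Δu = (3.11 + 0.26)/2.61 = 3.37/2.61 = 1.29 percentage points.
Year-end unemployment = 9.13 + 1.29 = 10.42%.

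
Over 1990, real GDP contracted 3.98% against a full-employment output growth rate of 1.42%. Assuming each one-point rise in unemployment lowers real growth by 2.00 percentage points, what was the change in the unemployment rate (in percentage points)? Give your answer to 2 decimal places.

2.70 percentage points

Growth-rate Okun's law: g_Y = g_Y* - β × Δu, so Δu = (g_Y* - g_Y)/β.
Δu = (1.42 + 3.98)/2.00 = 5.4/2.00 = 2.70 percentage points.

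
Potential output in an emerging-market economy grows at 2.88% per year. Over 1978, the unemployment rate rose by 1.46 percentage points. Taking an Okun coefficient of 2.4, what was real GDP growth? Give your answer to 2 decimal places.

Growth-rate Okun's law: g_Y = g_Y* - β × Δu.
g_Y = 2.88 - 2.4 × (1.46) = 2.88 - 3.504 = -0.624%, i.e. -0.62% to 2 d.p.

-0.62%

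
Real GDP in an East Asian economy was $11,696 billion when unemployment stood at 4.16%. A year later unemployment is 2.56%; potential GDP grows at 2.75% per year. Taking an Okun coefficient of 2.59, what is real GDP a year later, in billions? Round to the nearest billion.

$12,502 billion

Δu = 2.56 - 4.16 = -1.6 points.
Okun's law (growth form): g_Y = g_Y* - β × Δu = 2.75 - 2.59 × (-1.60) = 2.75 + 4.144 = 6.894%.
Real GDP in the next year = 11696 × (1 + 6.894/100) = 11696 × 1.06894 ≈ 12502 billion.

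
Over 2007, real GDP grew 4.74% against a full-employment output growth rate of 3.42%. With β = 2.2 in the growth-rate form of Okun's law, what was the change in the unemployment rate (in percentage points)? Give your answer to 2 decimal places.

Growth-rate Okun's law: g_Y = g_Y* - β × Δu, so Δu = (g_Y* - g_Y)/β.
Δu = (3.42 - 4.74)/2.2 = -1.32/2.2 = -0.60 percentage points.

-0.60 percentage points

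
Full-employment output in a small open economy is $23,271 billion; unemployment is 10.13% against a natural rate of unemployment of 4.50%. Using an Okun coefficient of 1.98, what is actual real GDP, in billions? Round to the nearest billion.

$20,677 billion

Unemployment gap = 10.13 - 4.5 = 5.63 points, so the output gap is -1.98 × 5.63 = -11.1474%.
Actual GDP = 23271 × (1 - 11.1474/100) = 23271 × 0.888526 ≈ 20677 billion.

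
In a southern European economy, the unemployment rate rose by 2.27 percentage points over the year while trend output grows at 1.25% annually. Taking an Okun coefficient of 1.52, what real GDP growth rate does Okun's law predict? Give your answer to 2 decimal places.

-2.20%

Growth-rate Okun's law: g_Y = g_Y* - β × Δu.
g_Y = 1.25 - 1.52 × (2.27) = 1.25 - 3.4504 = -2.2004%, i.e. -2.20% to 2 d.p.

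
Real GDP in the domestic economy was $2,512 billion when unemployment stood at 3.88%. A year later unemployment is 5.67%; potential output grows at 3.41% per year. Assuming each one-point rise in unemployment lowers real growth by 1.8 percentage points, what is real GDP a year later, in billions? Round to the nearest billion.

Δu = 5.67 - 3.88 = 1.79 points.
Okun's law (growth form): g_Y = g_Y* - β × Δu = 3.41 - 1.8 × (1.79) = 3.41 - 3.222 = 0.188%.
Real GDP in the next year = 2512 × (1 + 0.188/100) = 2512 × 1.00188 ≈ 2517 billion.

$2,517 billion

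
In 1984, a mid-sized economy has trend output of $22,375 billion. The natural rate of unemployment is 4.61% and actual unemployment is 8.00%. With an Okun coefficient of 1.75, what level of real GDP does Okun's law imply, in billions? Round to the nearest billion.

$21,048 billion

Unemployment gap = 8 - 4.61 = 3.39 points, so the output gap is -1.75 × 3.39 = -5.9325%.
Actual GDP = 22375 × (1 - 5.9325/100) = 22375 × 0.940675 ≈ 21048 billion.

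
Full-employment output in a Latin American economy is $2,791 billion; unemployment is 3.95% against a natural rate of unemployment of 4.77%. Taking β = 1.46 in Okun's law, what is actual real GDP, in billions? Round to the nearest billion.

$2,824 billion

Unemployment gap = 3.95 - 4.77 = -0.82 points, so the output gap is -1.46 × (-0.82) = 1.1972%.
Actual GDP = 2791 × (1 + 1.1972/100) = 2791 × 1.011972 ≈ 2824 billion.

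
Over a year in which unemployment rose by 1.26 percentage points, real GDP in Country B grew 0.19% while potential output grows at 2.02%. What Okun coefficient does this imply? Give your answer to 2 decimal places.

β ≈ 1.45

Growth form: g_Y = g_Y* - β × Δu, so β = (g_Y* - g_Y)/Δu.
β = (2.02 - 0.19)/1.26 = 1.83/1.26 = 1.45.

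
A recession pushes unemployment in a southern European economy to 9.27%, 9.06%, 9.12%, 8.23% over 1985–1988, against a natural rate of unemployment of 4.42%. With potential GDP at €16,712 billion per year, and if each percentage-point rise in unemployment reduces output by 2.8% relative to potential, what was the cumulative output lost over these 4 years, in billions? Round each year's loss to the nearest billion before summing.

€8,422 billion

Year 1985: gap = -2.8 × (9.27 - 4.42) = -13.58%, loss ≈ 16712 × 13.58/100 ≈ 2269.
Year 1986: gap = -2.8 × (9.06 - 4.42) = -12.992%, loss ≈ 16712 × 12.992/100 ≈ 2171.
Year 1987: gap = -2.8 × (9.12 - 4.42) = -13.16%, loss ≈ 16712 × 13.16/100 ≈ 2199.
Year 1988: gap = -2.8 × (8.23 - 4.42) = -10.668%, loss ≈ 16712 × 10.668/100 ≈ 1783.
Total lost output = 2269 + 2171 + 2199 + 1783 = 8422 billion.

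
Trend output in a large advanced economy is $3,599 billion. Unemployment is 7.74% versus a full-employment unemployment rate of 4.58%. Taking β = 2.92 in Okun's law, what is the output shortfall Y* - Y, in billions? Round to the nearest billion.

Output gap = -2.92 × (7.74 - 4.58) = -2.92 × 3.16 = -9.2272%.
Actual GDP ≈ 3599 × 0.907728 ≈ 3267 billion, so the shortfall is 3599 - 3267 = 332 billion.

$332 billion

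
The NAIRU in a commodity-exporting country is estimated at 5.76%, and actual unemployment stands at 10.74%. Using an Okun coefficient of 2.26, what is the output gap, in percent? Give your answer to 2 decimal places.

-11.25%

The unemployment gap is 10.74 - 5.76 = 4.98 percentage points.
Okun's law gives an output gap of -2.26 × 4.98 = -11.2548%, i.e. 11.25% below potential.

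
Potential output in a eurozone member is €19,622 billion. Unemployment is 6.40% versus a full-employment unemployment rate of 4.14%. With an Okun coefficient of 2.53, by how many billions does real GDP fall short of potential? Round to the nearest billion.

Output gap = -2.53 × (6.4 - 4.14) = -2.53 × 2.26 = -5.7178%.
Actual GDP ≈ 19622 × 0.942822 ≈ 18500 billion, so the shortfall is 19622 - 18500 = 1122 billion.

€1,122 billion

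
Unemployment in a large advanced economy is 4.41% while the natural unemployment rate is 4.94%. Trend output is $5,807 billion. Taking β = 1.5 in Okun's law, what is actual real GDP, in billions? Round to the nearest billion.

Unemployment gap = 4.41 - 4.94 = -0.53 points, so the output gap is -1.5 × (-0.53) = 0.795%.
Actual GDP = 5807 × (1 + 0.795/100) = 5807 × 1.00795 ≈ 5853 billion.

$5,853 billion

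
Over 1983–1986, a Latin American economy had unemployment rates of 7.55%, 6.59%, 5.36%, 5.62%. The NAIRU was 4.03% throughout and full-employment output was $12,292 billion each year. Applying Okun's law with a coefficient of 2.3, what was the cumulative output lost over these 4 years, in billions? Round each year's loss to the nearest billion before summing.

$2,545 billion

Year 1983: gap = -2.3 × (7.55 - 4.03) = -8.096%, loss ≈ 12292 × 8.096/100 ≈ 995.
Year 1984: gap = -2.3 × (6.59 - 4.03) = -5.888%, loss ≈ 12292 × 5.888/100 ≈ 724.
Year 1985: gap = -2.3 × (5.36 - 4.03) = -3.059%, loss ≈ 12292 × 3.059/100 ≈ 376.
Year 1986: gap = -2.3 × (5.62 - 4.03) = -3.657%, loss ≈ 12292 × 3.657/100 ≈ 450.
Total lost output = 995 + 724 + 376 + 450 = 2545 billion.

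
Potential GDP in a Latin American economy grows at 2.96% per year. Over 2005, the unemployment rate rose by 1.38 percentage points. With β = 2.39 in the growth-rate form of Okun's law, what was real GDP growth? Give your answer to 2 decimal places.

-0.34%

Growth-rate Okun's law: g_Y = g_Y* - β × Δu.
g_Y = 2.96 - 2.39 × (1.38) = 2.96 - 3.2982 = -0.3382%, i.e. -0.34% to 2 d.p.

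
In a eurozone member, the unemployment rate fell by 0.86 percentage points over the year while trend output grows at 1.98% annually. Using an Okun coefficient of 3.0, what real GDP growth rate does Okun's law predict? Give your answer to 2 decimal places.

Growth-rate Okun's law: g_Y = g_Y* - β × Δu.
g_Y = 1.98 - 3.0 × (-0.86) = 1.98 + 2.58 = 4.56%, i.e. 4.56% to 2 d.p.

4.56%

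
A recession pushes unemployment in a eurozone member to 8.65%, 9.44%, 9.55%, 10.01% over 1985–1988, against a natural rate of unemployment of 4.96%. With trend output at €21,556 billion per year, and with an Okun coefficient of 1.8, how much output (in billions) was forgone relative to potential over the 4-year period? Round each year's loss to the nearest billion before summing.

Year 1985: gap = -1.8 × (8.65 - 4.96) = -6.642%, loss ≈ 21556 × 6.642/100 ≈ 1432.
Year 1986: gap = -1.8 × (9.44 - 4.96) = -8.064%, loss ≈ 21556 × 8.064/100 ≈ 1738.
Year 1987: gap = -1.8 × (9.55 - 4.96) = -8.262%, loss ≈ 21556 × 8.262/100 ≈ 1781.
Year 1988: gap = -1.8 × (10.01 - 4.96) = -9.09%, loss ≈ 21556 × 9.09/100 ≈ 1959.
Total lost output = 1432 + 1738 + 1781 + 1959 = 6910 billion.

€6,910 billion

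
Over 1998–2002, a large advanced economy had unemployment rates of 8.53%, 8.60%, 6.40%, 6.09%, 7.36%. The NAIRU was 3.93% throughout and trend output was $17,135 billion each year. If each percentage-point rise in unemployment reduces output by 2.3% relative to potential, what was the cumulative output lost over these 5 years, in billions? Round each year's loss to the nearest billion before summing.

Year 1998: gap = -2.3 × (8.53 - 3.93) = -10.58%, loss ≈ 17135 × 10.58/100 ≈ 1813.
Year 1999: gap = -2.3 × (8.6 - 3.93) = -10.741%, loss ≈ 17135 × 10.741/100 ≈ 1840.
Year 2000: gap = -2.3 × (6.4 - 3.93) = -5.681%, loss ≈ 17135 × 5.681/100 ≈ 973.
Year 2001: gap = -2.3 × (6.09 - 3.93) = -4.968%, loss ≈ 17135 × 4.968/100 ≈ 851.
Year 2002: gap = -2.3 × (7.36 - 3.93) = -7.889%, loss ≈ 17135 × 7.889/100 ≈ 1352.
Total lost output = 1813 + 1840 + 973 + 851 + 1352 = 6829 billion.

$6,829 billion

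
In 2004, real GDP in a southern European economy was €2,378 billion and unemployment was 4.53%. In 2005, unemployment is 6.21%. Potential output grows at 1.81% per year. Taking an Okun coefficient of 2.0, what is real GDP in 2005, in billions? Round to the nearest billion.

Δu = 6.21 - 4.53 = 1.68 points.
Okun's law (growth form): g_Y = g_Y* - β × Δu = 1.81 - 2.0 × (1.68) = 1.81 - 3.36 = -1.55%.
Real GDP in the next year = 2378 × (1 - 1.55/100) = 2378 × 0.9845 ≈ 2341 billion.

€2,341 billion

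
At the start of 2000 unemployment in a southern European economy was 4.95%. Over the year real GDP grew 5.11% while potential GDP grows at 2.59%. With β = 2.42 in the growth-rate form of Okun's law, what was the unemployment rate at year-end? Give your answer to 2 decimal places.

3.91%

Growth-rate Okun's law: g_Y = g_Y* - β × Δu, so Δu = (g_Y* - g_Y)/β.
Δu = (2.59 - 5.11)/2.42 = -2.52/2.42 = -1.04 percentage points.
Year-end unemployment = 4.95 - 1.04 = 3.91%.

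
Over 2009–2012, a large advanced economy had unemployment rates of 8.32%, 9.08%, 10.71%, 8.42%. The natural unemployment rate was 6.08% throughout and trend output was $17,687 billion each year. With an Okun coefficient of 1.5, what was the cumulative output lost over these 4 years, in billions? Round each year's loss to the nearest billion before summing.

Year 2009: gap = -1.5 × (8.32 - 6.08) = -3.36%, loss ≈ 17687 × 3.36/100 ≈ 594.
Year 2010: gap = -1.5 × (9.08 - 6.08) = -4.5%, loss ≈ 17687 × 4.5/100 ≈ 796.
Year 2011: gap = -1.5 × (10.71 - 6.08) = -6.945%, loss ≈ 17687 × 6.945/100 ≈ 1228.
Year 2012: gap = -1.5 × (8.42 - 6.08) = -3.51%, loss ≈ 17687 × 3.51/100 ≈ 621.
Total lost output = 594 + 796 + 1228 + 621 = 3239 billion.

$3,239 billion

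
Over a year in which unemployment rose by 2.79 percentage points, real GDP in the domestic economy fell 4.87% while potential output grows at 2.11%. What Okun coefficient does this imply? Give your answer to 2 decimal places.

β ≈ 2.50

Growth form: g_Y = g_Y* - β × Δu, so β = (g_Y* - g_Y)/Δu.
β = (2.11 + 4.87)/2.79 = 6.98/2.79 = 2.50.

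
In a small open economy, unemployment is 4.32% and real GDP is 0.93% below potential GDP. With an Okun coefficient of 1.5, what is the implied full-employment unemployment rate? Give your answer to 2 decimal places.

3.70%

From Okun's law, u - u* = -(output gap)/β = -(-0.93)/1.5 = 0.62 points.
So u* = 4.32 - 0.62 = 3.70%.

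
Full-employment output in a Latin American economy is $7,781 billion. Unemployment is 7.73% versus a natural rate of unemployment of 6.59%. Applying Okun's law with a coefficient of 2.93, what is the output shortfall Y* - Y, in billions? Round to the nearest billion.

$260 billion

Output gap = -2.93 × (7.73 - 6.59) = -2.93 × 1.14 = -3.3402%.
Actual GDP ≈ 7781 × 0.966598 ≈ 7521 billion, so the shortfall is 7781 - 7521 = 260 billion.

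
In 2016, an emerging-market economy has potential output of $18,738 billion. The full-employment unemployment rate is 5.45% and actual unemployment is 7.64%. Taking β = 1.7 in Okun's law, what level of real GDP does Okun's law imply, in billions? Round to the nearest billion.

Unemployment gap = 7.64 - 5.45 = 2.19 points, so the output gap is -1.7 × 2.19 = -3.723%.
Actual GDP = 18738 × (1 - 3.723/100) = 18738 × 0.96277 ≈ 18040 billion.

$18,040 billion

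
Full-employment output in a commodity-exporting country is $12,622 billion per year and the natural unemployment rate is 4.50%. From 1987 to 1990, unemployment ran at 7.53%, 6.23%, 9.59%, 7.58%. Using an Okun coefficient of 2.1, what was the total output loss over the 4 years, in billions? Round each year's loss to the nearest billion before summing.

Year 1987: gap = -2.1 × (7.53 - 4.5) = -6.363%, loss ≈ 12622 × 6.363/100 ≈ 803.
Year 1988: gap = -2.1 × (6.23 - 4.5) = -3.633%, loss ≈ 12622 × 3.633/100 ≈ 459.
Year 1989: gap = -2.1 × (9.59 - 4.5) = -10.689%, loss ≈ 12622 × 10.689/100 ≈ 1349.
Year 1990: gap = -2.1 × (7.58 - 4.5) = -6.468%, loss ≈ 12622 × 6.468/100 ≈ 816.
Total lost output = 803 + 459 + 1349 + 816 = 3427 billion.

$3,427 billion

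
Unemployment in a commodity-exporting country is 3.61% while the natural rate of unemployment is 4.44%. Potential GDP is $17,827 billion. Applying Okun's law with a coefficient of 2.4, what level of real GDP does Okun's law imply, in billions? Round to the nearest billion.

$18,182 billion

Unemployment gap = 3.61 - 4.44 = -0.83 points, so the output gap is -2.4 × (-0.83) = 1.992%.
Actual GDP = 17827 × (1 + 1.992/100) = 17827 × 1.01992 ≈ 18182 billion.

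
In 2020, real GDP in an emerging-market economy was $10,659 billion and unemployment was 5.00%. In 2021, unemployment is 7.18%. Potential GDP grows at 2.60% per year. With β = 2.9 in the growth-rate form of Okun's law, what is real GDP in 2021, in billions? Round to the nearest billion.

Δu = 7.18 - 5 = 2.18 points.
Okun's law (growth form): g_Y = g_Y* - β × Δu = 2.60 - 2.9 × (2.18) = 2.6 - 6.322 = -3.722%.
Real GDP in the next year = 10659 × (1 - 3.722/100) = 10659 × 0.96278 ≈ 10262 billion.

$10,262 billion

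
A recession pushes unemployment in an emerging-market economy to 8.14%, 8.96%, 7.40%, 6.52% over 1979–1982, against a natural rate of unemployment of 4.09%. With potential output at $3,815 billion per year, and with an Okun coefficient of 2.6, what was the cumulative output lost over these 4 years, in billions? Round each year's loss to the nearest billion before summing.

$1,454 billion

Year 1979: gap = -2.6 × (8.14 - 4.09) = -10.53%, loss ≈ 3815 × 10.53/100 ≈ 402.
Year 1980: gap = -2.6 × (8.96 - 4.09) = -12.662%, loss ≈ 3815 × 12.662/100 ≈ 483.
Year 1981: gap = -2.6 × (7.4 - 4.09) = -8.606%, loss ≈ 3815 × 8.606/100 ≈ 328.
Year 1982: gap = -2.6 × (6.52 - 4.09) = -6.318%, loss ≈ 3815 × 6.318/100 ≈ 241.
Total lost output = 402 + 483 + 328 + 241 = 1454 billion.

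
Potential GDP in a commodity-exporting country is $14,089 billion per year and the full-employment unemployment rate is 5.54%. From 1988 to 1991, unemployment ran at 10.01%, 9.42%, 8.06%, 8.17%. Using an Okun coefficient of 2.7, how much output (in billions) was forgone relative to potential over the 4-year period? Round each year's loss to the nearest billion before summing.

Year 1988: gap = -2.7 × (10.01 - 5.54) = -12.069%, loss ≈ 14089 × 12.069/100 ≈ 1700.
Year 1989: gap = -2.7 × (9.42 - 5.54) = -10.476%, loss ≈ 14089 × 10.476/100 ≈ 1476.
Year 1990: gap = -2.7 × (8.06 - 5.54) = -6.804%, loss ≈ 14089 × 6.804/100 ≈ 959.
Year 1991: gap = -2.7 × (8.17 - 5.54) = -7.101%, loss ≈ 14089 × 7.101/100 ≈ 1000.
Total lost output = 1700 + 1476 + 959 + 1000 = 5135 billion.

$5,135 billion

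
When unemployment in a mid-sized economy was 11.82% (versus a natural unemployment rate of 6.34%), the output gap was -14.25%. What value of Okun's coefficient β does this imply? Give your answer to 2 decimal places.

Okun's law: output gap = -β × (u - u*).
-14.25 = -β × (11.82 - 6.34) = -β × 5.48, so β = 14.25/5.48 = 2.60.

β ≈ 2.60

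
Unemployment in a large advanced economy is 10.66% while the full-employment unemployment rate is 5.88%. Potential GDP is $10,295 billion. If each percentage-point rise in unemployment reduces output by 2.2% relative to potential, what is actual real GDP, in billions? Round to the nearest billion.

$9,212 billion

Unemployment gap = 10.66 - 5.88 = 4.78 points, so the output gap is -2.2 × 4.78 = -10.516%.
Actual GDP = 10295 × (1 - 10.516/100) = 10295 × 0.89484 ≈ 9212 billion.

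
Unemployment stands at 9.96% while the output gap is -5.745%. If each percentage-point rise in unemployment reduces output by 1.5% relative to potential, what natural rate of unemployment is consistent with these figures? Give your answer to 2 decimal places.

From Okun's law, u - u* = -(output gap)/β = -(-5.745)/1.5 = 3.83 points.
So u* = 9.96 - 3.83 = 6.13%.

6.13%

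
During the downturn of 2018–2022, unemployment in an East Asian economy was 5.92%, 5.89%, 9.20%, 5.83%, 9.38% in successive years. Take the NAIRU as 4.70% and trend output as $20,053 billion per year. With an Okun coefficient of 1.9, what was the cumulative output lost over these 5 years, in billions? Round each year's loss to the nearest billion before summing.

$4,847 billion

Year 2018: gap = -1.9 × (5.92 - 4.7) = -2.318%, loss ≈ 20053 × 2.318/100 ≈ 465.
Year 2019: gap = -1.9 × (5.89 - 4.7) = -2.261%, loss ≈ 20053 × 2.261/100 ≈ 453.
Year 2020: gap = -1.9 × (9.2 - 4.7) = -8.55%, loss ≈ 20053 × 8.55/100 ≈ 1715.
Year 2021: gap = -1.9 × (5.83 - 4.7) = -2.147%, loss ≈ 20053 × 2.147/100 ≈ 431.
Year 2022: gap = -1.9 × (9.38 - 4.7) = -8.892%, loss ≈ 20053 × 8.892/100 ≈ 1783.
Total lost output = 465 + 453 + 1715 + 431 + 1783 = 4847 billion.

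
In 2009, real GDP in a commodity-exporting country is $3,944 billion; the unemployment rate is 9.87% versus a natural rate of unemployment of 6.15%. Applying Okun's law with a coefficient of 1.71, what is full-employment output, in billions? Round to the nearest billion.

Unemployment gap = 9.87 - 6.15 = 3.72 points, so output gap = -1.71 × 3.72 = -6.3612%.
Since Y = Y* × (1 + gap/100), Y* = 3944/0.936388 ≈ 4212 billion.

$4,212 billion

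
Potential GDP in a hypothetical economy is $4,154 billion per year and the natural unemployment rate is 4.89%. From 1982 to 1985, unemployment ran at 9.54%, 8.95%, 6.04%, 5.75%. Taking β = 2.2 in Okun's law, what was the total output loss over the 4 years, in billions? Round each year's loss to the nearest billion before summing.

Year 1982: gap = -2.2 × (9.54 - 4.89) = -10.23%, loss ≈ 4154 × 10.23/100 ≈ 425.
Year 1983: gap = -2.2 × (8.95 - 4.89) = -8.932%, loss ≈ 4154 × 8.932/100 ≈ 371.
Year 1984: gap = -2.2 × (6.04 - 4.89) = -2.53%, loss ≈ 4154 × 2.53/100 ≈ 105.
Year 1985: gap = -2.2 × (5.75 - 4.89) = -1.892%, loss ≈ 4154 × 1.892/100 ≈ 79.
Total lost output = 425 + 371 + 105 + 79 = 980 billion.

$980 billion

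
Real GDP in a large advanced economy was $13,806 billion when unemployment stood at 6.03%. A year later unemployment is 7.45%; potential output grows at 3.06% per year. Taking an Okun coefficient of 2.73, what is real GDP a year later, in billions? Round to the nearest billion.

$13,693 billion

Δu = 7.45 - 6.03 = 1.42 points.
Okun's law (growth form): g_Y = g_Y* - β × Δu = 3.06 - 2.73 × (1.42) = 3.06 - 3.8766 = -0.8166%.
Real GDP in the next year = 13806 × (1 - 0.8166/100) = 13806 × 0.991834 ≈ 13693 billion.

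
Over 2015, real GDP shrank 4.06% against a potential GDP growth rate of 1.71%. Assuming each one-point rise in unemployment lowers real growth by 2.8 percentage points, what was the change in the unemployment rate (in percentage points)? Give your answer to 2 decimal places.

Growth-rate Okun's law: g_Y = g_Y* - β × Δu, so Δu = (g_Y* - g_Y)/β.
Δu = (1.71 + 4.06)/2.8 = 5.77/2.8 = 2.06 percentage points.

2.06 percentage points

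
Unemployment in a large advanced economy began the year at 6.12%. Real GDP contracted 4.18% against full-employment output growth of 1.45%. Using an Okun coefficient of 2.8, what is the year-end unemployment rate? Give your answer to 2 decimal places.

8.13%

Growth-rate Okun's law: g_Y = g_Y* - β × Δu, so Δu = (g_Y* - g_Y)/β.
Δu = (1.45 + 4.18)/2.8 = 5.63/2.8 = 2.01 percentage points.
Year-end unemployment = 6.12 + 2.01 = 8.13%.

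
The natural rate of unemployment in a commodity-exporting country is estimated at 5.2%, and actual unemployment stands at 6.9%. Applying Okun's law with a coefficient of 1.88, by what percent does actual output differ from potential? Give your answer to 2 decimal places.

-3.20%

The unemployment gap is 6.9 - 5.2 = 1.7 percentage points.
Okun's law gives an output gap of -1.88 × 1.7 = -3.196%, i.e. 3.20% below potential.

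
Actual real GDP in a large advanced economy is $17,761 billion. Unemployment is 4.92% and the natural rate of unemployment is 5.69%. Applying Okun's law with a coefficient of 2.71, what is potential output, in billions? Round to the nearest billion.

Unemployment gap = 4.92 - 5.69 = -0.77 points, so output gap = -2.71 × (-0.77) = 2.0867%.
Since Y = Y* × (1 + gap/100), Y* = 17761/1.020867 ≈ 17398 billion.

$17,398 billion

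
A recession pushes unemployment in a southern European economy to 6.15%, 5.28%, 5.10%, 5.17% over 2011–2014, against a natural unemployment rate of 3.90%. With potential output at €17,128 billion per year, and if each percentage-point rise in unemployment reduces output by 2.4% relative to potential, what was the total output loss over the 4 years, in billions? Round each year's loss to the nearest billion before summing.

€2,507 billion

Year 2011: gap = -2.4 × (6.15 - 3.9) = -5.4%, loss ≈ 17128 × 5.4/100 ≈ 925.
Year 2012: gap = -2.4 × (5.28 - 3.9) = -3.312%, loss ≈ 17128 × 3.312/100 ≈ 567.
Year 2013: gap = -2.4 × (5.1 - 3.9) = -2.88%, loss ≈ 17128 × 2.88/100 ≈ 493.
Year 2014: gap = -2.4 × (5.17 - 3.9) = -3.048%, loss ≈ 17128 × 3.048/100 ≈ 522.
Total lost output = 925 + 567 + 493 + 522 = 2507 billion.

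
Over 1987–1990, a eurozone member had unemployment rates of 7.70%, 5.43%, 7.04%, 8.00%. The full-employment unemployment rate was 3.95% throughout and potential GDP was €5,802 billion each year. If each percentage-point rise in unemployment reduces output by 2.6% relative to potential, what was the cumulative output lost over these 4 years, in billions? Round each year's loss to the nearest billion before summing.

Year 1987: gap = -2.6 × (7.7 - 3.95) = -9.75%, loss ≈ 5802 × 9.75/100 ≈ 566.
Year 1988: gap = -2.6 × (5.43 - 3.95) = -3.848%, loss ≈ 5802 × 3.848/100 ≈ 223.
Year 1989: gap = -2.6 × (7.04 - 3.95) = -8.034%, loss ≈ 5802 × 8.034/100 ≈ 466.
Year 1990: gap = -2.6 × (8 - 3.95) = -10.53%, loss ≈ 5802 × 10.53/100 ≈ 611.
Total lost output = 566 + 223 + 466 + 611 = 1866 billion.

€1,866 billion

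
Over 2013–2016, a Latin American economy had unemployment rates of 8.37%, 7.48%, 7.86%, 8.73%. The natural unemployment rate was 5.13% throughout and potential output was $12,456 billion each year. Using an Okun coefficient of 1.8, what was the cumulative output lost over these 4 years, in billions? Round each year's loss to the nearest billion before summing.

Year 2013: gap = -1.8 × (8.37 - 5.13) = -5.832%, loss ≈ 12456 × 5.832/100 ≈ 726.
Year 2014: gap = -1.8 × (7.48 - 5.13) = -4.23%, loss ≈ 12456 × 4.23/100 ≈ 527.
Year 2015: gap = -1.8 × (7.86 - 5.13) = -4.914%, loss ≈ 12456 × 4.914/100 ≈ 612.
Year 2016: gap = -1.8 × (8.73 - 5.13) = -6.48%, loss ≈ 12456 × 6.48/100 ≈ 807.
Total lost output = 726 + 527 + 612 + 807 = 2672 billion.

$2,672 billion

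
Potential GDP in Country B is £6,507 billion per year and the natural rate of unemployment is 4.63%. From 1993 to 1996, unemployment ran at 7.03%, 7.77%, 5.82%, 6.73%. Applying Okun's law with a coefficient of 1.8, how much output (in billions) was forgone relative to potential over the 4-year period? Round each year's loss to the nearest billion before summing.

£1,034 billion

Year 1993: gap = -1.8 × (7.03 - 4.63) = -4.32%, loss ≈ 6507 × 4.32/100 ≈ 281.
Year 1994: gap = -1.8 × (7.77 - 4.63) = -5.652%, loss ≈ 6507 × 5.652/100 ≈ 368.
Year 1995: gap = -1.8 × (5.82 - 4.63) = -2.142%, loss ≈ 6507 × 2.142/100 ≈ 139.
Year 1996: gap = -1.8 × (6.73 - 4.63) = -3.78%, loss ≈ 6507 × 3.78/100 ≈ 246.
Total lost output = 281 + 368 + 139 + 246 = 1034 billion.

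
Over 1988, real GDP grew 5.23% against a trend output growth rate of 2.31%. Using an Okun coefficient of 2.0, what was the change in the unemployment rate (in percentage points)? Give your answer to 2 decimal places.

Growth-rate Okun's law: g_Y = g_Y* - β × Δu, so Δu = (g_Y* - g_Y)/β.
Δu = (2.31 - 5.23)/2.0 = -2.92/2.0 = -1.46 percentage points.

-1.46 percentage points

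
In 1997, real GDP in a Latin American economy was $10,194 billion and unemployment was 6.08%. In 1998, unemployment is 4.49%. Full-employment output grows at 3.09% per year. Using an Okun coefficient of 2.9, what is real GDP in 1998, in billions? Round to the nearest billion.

Δu = 4.49 - 6.08 = -1.59 points.
Okun's law (growth form): g_Y = g_Y* - β × Δu = 3.09 - 2.9 × (-1.59) = 3.09 + 4.611 = 7.701%.
Real GDP in the next year = 10194 × (1 + 7.701/100) = 10194 × 1.07701 ≈ 10979 billion.

$10,979 billion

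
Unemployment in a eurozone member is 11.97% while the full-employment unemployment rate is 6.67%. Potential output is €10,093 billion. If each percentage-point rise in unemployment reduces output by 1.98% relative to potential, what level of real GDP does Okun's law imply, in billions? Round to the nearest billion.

Unemployment gap = 11.97 - 6.67 = 5.3 points, so the output gap is -1.98 × 5.3 = -10.494%.
Actual GDP = 10093 × (1 - 10.494/100) = 10093 × 0.89506 ≈ 9034 billion.

€9,034 billion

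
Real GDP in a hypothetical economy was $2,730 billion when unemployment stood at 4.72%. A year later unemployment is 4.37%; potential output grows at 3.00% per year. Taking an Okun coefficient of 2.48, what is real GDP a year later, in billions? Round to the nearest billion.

$2,836 billion

Δu = 4.37 - 4.72 = -0.35 points.
Okun's law (growth form): g_Y = g_Y* - β × Δu = 3.00 - 2.48 × (-0.35) = 3 + 0.868 = 3.868%.
Real GDP in the next year = 2730 × (1 + 3.868/100) = 2730 × 1.03868 ≈ 2836 billion.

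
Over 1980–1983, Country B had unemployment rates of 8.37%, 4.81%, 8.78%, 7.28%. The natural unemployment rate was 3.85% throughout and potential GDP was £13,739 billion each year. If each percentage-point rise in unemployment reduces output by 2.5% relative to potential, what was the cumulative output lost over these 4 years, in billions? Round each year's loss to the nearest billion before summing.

£4,754 billion

Year 1980: gap = -2.5 × (8.37 - 3.85) = -11.3%, loss ≈ 13739 × 11.3/100 ≈ 1553.
Year 1981: gap = -2.5 × (4.81 - 3.85) = -2.4%, loss ≈ 13739 × 2.4/100 ≈ 330.
Year 1982: gap = -2.5 × (8.78 - 3.85) = -12.325%, loss ≈ 13739 × 12.325/100 ≈ 1693.
Year 1983: gap = -2.5 × (7.28 - 3.85) = -8.575%, loss ≈ 13739 × 8.575/100 ≈ 1178.
Total lost output = 1553 + 330 + 1693 + 1178 = 4754 billion.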